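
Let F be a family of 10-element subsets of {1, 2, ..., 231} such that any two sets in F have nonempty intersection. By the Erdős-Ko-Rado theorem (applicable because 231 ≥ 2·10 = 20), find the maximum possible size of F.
max |F| = C(230, 9) = 4236018057454600

Erdős-Ko-Rado (1961): when n ≥ 2k, max |F| = C(n−1, k−1). The bound is attained by the star {A : i ∈ A} for any fixed i ∈ [n]. Here C(231−1, 10−1) = C(230, 9) = 4236018057454600.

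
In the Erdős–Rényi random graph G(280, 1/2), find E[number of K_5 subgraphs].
E[# K_5] = C(280, 5) · (1/2)^C(5, 2) = 13836130056 / 2^10 = 1729516257/128 = 13511845.7578125

For each 5-subset S of vertices (there are C(280, 5) = 13836130056 such S), let X_S = 1 if S induces a K_5 (all C(5, 2) = 10 edges present). Then P(X_S = 1) = (1/2)^10 = 1/1024. By linearity of expectation, E[# K_5] = C(280, 5) · (1/2)^10 = 13836130056 / 1024 = 1729516257/128 = 13511845.7578125.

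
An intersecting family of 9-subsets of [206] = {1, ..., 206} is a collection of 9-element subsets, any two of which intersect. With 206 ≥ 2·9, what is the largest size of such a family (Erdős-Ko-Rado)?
max |F| = C(205, 8) = 67368244751775

Erdős-Ko-Rado (1961): when n ≥ 2k, max |F| = C(n−1, k−1). The bound is attained by the star {A : i ∈ A} for any fixed i ∈ [n]. Here C(206−1, 9−1) = C(205, 8) = 67368244751775.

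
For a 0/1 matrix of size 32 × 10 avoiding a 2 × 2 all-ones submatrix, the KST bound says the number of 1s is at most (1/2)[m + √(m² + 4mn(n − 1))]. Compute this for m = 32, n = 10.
z(32, 10; 2, 2) ≤ (1/2)[32 + √(32² + 4·32·10·9)] = (1/2)[32 + √12544] = 72

Kővári–Sós–Turán: let r_1, ..., r_32 be the row sums and z = Σ r_i the total number of 1s. Each pair of columns can share at most one row with both entries 1 (else a 2×2 all-ones block appears), so Σ_i C(r_i, 2) ≤ C(10, 2) = 45. By convexity Σ_i C(r_i, 2) ≥ 32·C(z/32, 2) = z(z − 32)/(2·32), giving z² − 32z − 32·10·9 ≤ 0 and hence z ≤ (1/2)[32 + √(1024 + 4·2880)] = (1/2)[32 + √12544] ≈ (1/2)(32 + 112) = 72.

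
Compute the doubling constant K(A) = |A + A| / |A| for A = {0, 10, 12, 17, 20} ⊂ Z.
K = |A + A| / |A| = 14/5

Enumerate A + A = {a + b : a, b ∈ A}. With |A| = 5, there are |A|^2 = 25 ordered sum pairs; collecting distinct values, A + A = {0, 10, 12, 17, 20, 22, 24, 27, 29, 30, 32, 34, 37, 40}, so |A + A| = 14. Thus K = 14/5. For comparison, the minimum possible |A + A| over all 5-element sets is 2·5 − 1 = 9 (so min K = 9/5), attained only by arithmetic progressions.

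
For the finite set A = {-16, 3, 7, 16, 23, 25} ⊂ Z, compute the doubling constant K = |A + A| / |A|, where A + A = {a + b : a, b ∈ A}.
K = |A + A| / |A| = 20/6 = 10/3

Enumerate A + A = {a + b : a, b ∈ A}. With |A| = 6, there are |A|^2 = 36 ordered sum pairs; collecting distinct values, A + A = {-32, -13, -9, 0, 6, 7, 9, 10, 14, 19, 23, 26, 28, 30, 32, 39, 41, 46, 48, 50}, so |A + A| = 20. Thus K = 20/6 = 10/3. For comparison, the minimum possible |A + A| over all 6-element sets is 2·6 − 1 = 11 (so min K = 11/6), attained only by arithmetic progressions.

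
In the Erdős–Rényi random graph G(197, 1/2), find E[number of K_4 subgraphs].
E[# K_4] = C(197, 4) · (1/2)^C(4, 2) = 60862165 / 2^6 = 950971.328125

For each 4-subset S of vertices (there are C(197, 4) = 60862165 such S), let X_S = 1 if S induces a K_4 (all C(4, 2) = 6 edges present). Then P(X_S = 1) = (1/2)^6 = 1/64. By linearity of expectation, E[# K_4] = C(197, 4) · (1/2)^6 = 60862165 / 64 = 950971.328125.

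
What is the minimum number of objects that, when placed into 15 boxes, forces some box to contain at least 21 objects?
n = (21 − 1)·15 + 1 = 301

By the generalised pigeonhole principle, to guarantee some box contains ≥ r objects we need more than (r − 1) · k objects total. Threshold: n = (r − 1) · k + 1. With r = 21 and k = 15: n = 20 · 15 + 1 = 300 + 1 = 301. For n = 300 = 20 · 15, we can put exactly 20 objects in every box, avoiding 21 in any single one — so 301 is tight.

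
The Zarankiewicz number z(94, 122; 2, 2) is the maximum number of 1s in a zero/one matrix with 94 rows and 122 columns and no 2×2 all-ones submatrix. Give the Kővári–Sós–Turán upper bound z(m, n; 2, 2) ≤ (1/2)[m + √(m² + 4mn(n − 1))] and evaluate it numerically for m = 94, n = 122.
z(94, 122; 2, 2) ≤ (1/2)[94 + √(94² + 4·94·122·121)] = (1/2)[94 + √5559348] = 1225.9135

Kővári–Sós–Turán: let r_1, ..., r_94 be the row sums and z = Σ r_i the total number of 1s. Each pair of columns can share at most one row with both entries 1 (else a 2×2 all-ones block appears), so Σ_i C(r_i, 2) ≤ C(122, 2) = 7381. By convexity Σ_i C(r_i, 2) ≥ 94·C(z/94, 2) = z(z − 94)/(2·94), giving z² − 94z − 94·122·121 ≤ 0 and hence z ≤ (1/2)[94 + √(8836 + 4·1387628)] = (1/2)[94 + √5559348] ≈ (1/2)(94 + 2357.827) = 1225.9135.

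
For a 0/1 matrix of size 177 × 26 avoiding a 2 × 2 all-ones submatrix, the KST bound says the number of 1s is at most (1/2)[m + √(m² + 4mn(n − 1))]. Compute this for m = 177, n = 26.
z(177, 26; 2, 2) ≤ (1/2)[177 + √(177² + 4·177·26·25)] = (1/2)[177 + √491529] = 439.0456

Kővári–Sós–Turán: let r_1, ..., r_177 be the row sums and z = Σ r_i the total number of 1s. Each pair of columns can share at most one row with both entries 1 (else a 2×2 all-ones block appears), so Σ_i C(r_i, 2) ≤ C(26, 2) = 325. By convexity Σ_i C(r_i, 2) ≥ 177·C(z/177, 2) = z(z − 177)/(2·177), giving z² − 177z − 177·26·25 ≤ 0 and hence z ≤ (1/2)[177 + √(31329 + 4·115050)] = (1/2)[177 + √491529] ≈ (1/2)(177 + 701.0913) = 439.0456.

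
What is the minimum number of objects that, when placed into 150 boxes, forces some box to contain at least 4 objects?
n = (4 − 1)·150 + 1 = 451

By the generalised pigeonhole principle, to guarantee some box contains ≥ r objects we need more than (r − 1) · k objects total. Threshold: n = (r − 1) · k + 1. With r = 4 and k = 150: n = 3 · 150 + 1 = 450 + 1 = 451. For n = 450 = 3 · 150, we can put exactly 3 objects in every box, avoiding 4 in any single one — so 451 is tight.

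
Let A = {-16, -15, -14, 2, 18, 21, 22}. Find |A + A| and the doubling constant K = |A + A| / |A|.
K = |A + A| / |A| = 24/7

Enumerate A + A = {a + b : a, b ∈ A}. With |A| = 7, there are |A|^2 = 49 ordered sum pairs; collecting distinct values, A + A = {-32, -31, -30, -29, -28, -14, -13, -12, 2, 3, 4, 5, 6, 7, 8, 20, 23, 24, 36, 39, 40, 42, 43, 44}, so |A + A| = 24. Thus K = 24/7. For comparison, the minimum possible |A + A| over all 7-element sets is 2·7 − 1 = 13 (so min K = 13/7), attained only by arithmetic progressions.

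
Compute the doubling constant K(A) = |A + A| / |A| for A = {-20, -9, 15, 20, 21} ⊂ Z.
K = |A + A| / |A| = 15/5 = 3

Enumerate A + A = {a + b : a, b ∈ A}. With |A| = 5, there are |A|^2 = 25 ordered sum pairs; collecting distinct values, A + A = {-40, -29, -18, -5, 0, 1, 6, 11, 12, 30, 35, 36, 40, 41, 42}, so |A + A| = 15. Thus K = 15/5 = 3. For comparison, the minimum possible |A + A| over all 5-element sets is 2·5 − 1 = 9 (so min K = 9/5), attained only by arithmetic progressions.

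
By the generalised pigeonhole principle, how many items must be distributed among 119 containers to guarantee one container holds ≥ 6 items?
n = (6 − 1)·119 + 1 = 596

By the generalised pigeonhole principle, to guarantee some box contains ≥ r objects we need more than (r − 1) · k objects total. Threshold: n = (r − 1) · k + 1. With r = 6 and k = 119: n = 5 · 119 + 1 = 595 + 1 = 596. For n = 595 = 5 · 119, we can put exactly 5 objects in every box, avoiding 6 in any single one — so 596 is tight.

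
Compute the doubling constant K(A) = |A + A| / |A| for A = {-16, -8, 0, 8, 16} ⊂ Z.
K = |A + A| / |A| = 9/5

Enumerate A + A = {a + b : a, b ∈ A}. With |A| = 5, there are |A|^2 = 25 ordered sum pairs; collecting distinct values, A + A = {-32, -24, -16, -8, 0, 8, 16, 24, 32}, so |A + A| = 9. Thus K = 9/5. Here |A + A| = 2|A| − 1 = 9, the minimum possible — so K = 9/5 is minimal, which holds iff A is an arithmetic progression.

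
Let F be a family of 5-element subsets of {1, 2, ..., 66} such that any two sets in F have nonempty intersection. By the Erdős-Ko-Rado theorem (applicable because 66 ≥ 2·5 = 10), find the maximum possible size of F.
max |F| = C(65, 4) = 677040

The Erdős-Ko-Rado theorem states: for n ≥ 2k, an intersecting family of k-subsets of an n-element set has size at most C(n − 1, k − 1), with equality for 'star' families {A ⊆ [n] : |A| = k, i ∈ A} (fix an element i). For n = 66, k = 5: C(65, 4) = 677040.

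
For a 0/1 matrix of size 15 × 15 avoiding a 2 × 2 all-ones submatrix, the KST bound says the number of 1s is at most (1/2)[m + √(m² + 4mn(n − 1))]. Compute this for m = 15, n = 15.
z(15, 15; 2, 2) ≤ (1/2)[15 + √(15² + 4·15·15·14)] = (1/2)[15 + √12825] = 64.1238

Kővári–Sós–Turán: let r_1, ..., r_15 be the row sums and z = Σ r_i the total number of 1s. Each pair of columns can share at most one row with both entries 1 (else a 2×2 all-ones block appears), so Σ_i C(r_i, 2) ≤ C(15, 2) = 105. By convexity Σ_i C(r_i, 2) ≥ 15·C(z/15, 2) = z(z − 15)/(2·15), giving z² − 15z − 15·15·14 ≤ 0 and hence z ≤ (1/2)[15 + √(225 + 4·3150)] = (1/2)[15 + √12825] ≈ (1/2)(15 + 113.2475) = 64.1238.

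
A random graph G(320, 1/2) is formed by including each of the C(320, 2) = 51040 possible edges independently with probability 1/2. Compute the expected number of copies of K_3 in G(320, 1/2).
E[# K_3] = C(320, 3) · (1/2)^C(3, 2) = 5410240 / 2^3 = 676280

For each 3-subset S of vertices (there are C(320, 3) = 5410240 such S), let X_S = 1 if S induces a K_3 (all C(3, 2) = 3 edges present). Then P(X_S = 1) = (1/2)^3 = 1/8. By linearity of expectation, E[# K_3] = C(320, 3) · (1/2)^3 = 5410240 / 8 = 676280.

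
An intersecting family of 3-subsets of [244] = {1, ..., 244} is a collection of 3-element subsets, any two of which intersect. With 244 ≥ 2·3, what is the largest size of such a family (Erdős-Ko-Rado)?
max |F| = C(243, 2) = 29403

Erdős-Ko-Rado (1961): when n ≥ 2k, max |F| = C(n−1, k−1). The bound is attained by the star {A : i ∈ A} for any fixed i ∈ [n]. Here C(244−1, 3−1) = C(243, 2) = 29403.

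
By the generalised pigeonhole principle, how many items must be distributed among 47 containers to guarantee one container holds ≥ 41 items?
n = (41 − 1)·47 + 1 = 1881

By the generalised pigeonhole principle, to guarantee some box contains ≥ r objects we need more than (r − 1) · k objects total. Threshold: n = (r − 1) · k + 1. With r = 41 and k = 47: n = 40 · 47 + 1 = 1880 + 1 = 1881. For n = 1880 = 40 · 47, we can put exactly 40 objects in every box, avoiding 41 in any single one — so 1881 is tight.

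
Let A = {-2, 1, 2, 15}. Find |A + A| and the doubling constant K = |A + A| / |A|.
K = |A + A| / |A| = 10/4 = 5/2

Enumerate A + A = {a + b : a, b ∈ A}. With |A| = 4, there are |A|^2 = 16 ordered sum pairs; collecting distinct values, A + A = {-4, -1, 0, 2, 3, 4, 13, 16, 17, 30}, so |A + A| = 10. Thus K = 10/4 = 5/2. For comparison, the minimum possible |A + A| over all 4-element sets is 2·4 − 1 = 7 (so min K = 7/4), attained only by arithmetic progressions.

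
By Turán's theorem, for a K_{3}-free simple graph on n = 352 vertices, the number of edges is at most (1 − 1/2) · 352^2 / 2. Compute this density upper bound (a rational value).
Turán density bound = (1/2) · 352^2/2 = 30976

Turán's theorem: ex(n, K_{r+1}) is achieved by the complete r-partite Turán graph T(n, r) with parts as balanced as possible, and is at most (1 − 1/r) · n^2/2. For r = 2, n = 352: the density bound is (1/2) · 123904/2 = 30976. Since 2 ∣ 352, the Turán graph T(352, 2) has parts of equal size 176, and its edge count e(T(352, 2)) = 30976 attains the density bound exactly.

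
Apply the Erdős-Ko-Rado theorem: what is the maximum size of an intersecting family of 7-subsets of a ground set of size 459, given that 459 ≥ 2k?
max |F| = C(458, 6) = 12404506066498

Erdős-Ko-Rado (1961): when n ≥ 2k, max |F| = C(n−1, k−1). The bound is attained by the star {A : i ∈ A} for any fixed i ∈ [n]. Here C(459−1, 7−1) = C(458, 6) = 12404506066498.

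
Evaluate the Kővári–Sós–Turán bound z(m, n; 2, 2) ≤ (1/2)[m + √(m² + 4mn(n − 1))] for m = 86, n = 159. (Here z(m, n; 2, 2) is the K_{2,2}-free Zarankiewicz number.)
z(86, 159; 2, 2) ≤ (1/2)[86 + √(86² + 4·86·159·158)] = (1/2)[86 + √8649364] = 1513.4901

Kővári–Sós–Turán: let r_1, ..., r_86 be the row sums and z = Σ r_i the total number of 1s. Each pair of columns can share at most one row with both entries 1 (else a 2×2 all-ones block appears), so Σ_i C(r_i, 2) ≤ C(159, 2) = 12561. By convexity Σ_i C(r_i, 2) ≥ 86·C(z/86, 2) = z(z − 86)/(2·86), giving z² − 86z − 86·159·158 ≤ 0 and hence z ≤ (1/2)[86 + √(7396 + 4·2160492)] = (1/2)[86 + √8649364] ≈ (1/2)(86 + 2940.9801) = 1513.4901.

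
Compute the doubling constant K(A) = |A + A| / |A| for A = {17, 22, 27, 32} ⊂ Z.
K = |A + A| / |A| = 7/4

Enumerate A + A = {a + b : a, b ∈ A}. With |A| = 4, there are |A|^2 = 16 ordered sum pairs; collecting distinct values, A + A = {34, 39, 44, 49, 54, 59, 64}, so |A + A| = 7. Thus K = 7/4. Here |A + A| = 2|A| − 1 = 7, the minimum possible — so K = 7/4 is minimal, which holds iff A is an arithmetic progression.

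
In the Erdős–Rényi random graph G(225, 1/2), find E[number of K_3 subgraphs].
E[# K_3] = C(225, 3) · (1/2)^C(3, 2) = 1873200 / 2^3 = 234150

For each 3-subset S of vertices (there are C(225, 3) = 1873200 such S), let X_S = 1 if S induces a K_3 (all C(3, 2) = 3 edges present). Then P(X_S = 1) = (1/2)^3 = 1/8. By linearity of expectation, E[# K_3] = C(225, 3) · (1/2)^3 = 1873200 / 8 = 234150.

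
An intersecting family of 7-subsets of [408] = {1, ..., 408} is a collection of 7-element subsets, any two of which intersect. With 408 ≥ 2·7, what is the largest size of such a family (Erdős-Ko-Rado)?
max |F| = C(407, 6) = 6083526916467

The Erdős-Ko-Rado theorem states: for n ≥ 2k, an intersecting family of k-subsets of an n-element set has size at most C(n − 1, k − 1), with equality for 'star' families {A ⊆ [n] : |A| = k, i ∈ A} (fix an element i). For n = 408, k = 7: C(407, 6) = 6083526916467.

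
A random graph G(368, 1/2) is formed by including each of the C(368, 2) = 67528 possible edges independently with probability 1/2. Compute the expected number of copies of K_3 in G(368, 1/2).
E[# K_3] = C(368, 3) · (1/2)^C(3, 2) = 8238416 / 2^3 = 1029802

For each 3-subset S of vertices (there are C(368, 3) = 8238416 such S), let X_S = 1 if S induces a K_3 (all C(3, 2) = 3 edges present). Then P(X_S = 1) = (1/2)^3 = 1/8. By linearity of expectation, E[# K_3] = C(368, 3) · (1/2)^3 = 8238416 / 8 = 1029802.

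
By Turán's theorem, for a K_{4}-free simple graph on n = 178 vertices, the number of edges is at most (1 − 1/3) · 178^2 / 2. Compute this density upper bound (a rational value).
Turán density bound = (2/3) · 178^2/2 = 31684/3 ≈ 10561.3333

Turán's theorem: ex(n, K_{r+1}) is achieved by the complete r-partite Turán graph T(n, r) with parts as balanced as possible, and is at most (1 − 1/r) · n^2/2. For r = 3, n = 178: the density bound is (2/3) · 31684/2 = 31684/3 ≈ 10561.3333. The integer-valued extremum is e(T(178, 3)) = 10561, which is strictly less than the density bound 31684/3 since 3 ∤ 178 (the parts of T(178, 3) cannot all be equal).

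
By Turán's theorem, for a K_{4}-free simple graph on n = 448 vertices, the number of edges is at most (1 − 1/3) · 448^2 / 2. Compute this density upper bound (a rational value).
Turán density bound = (2/3) · 448^2/2 = 200704/3 ≈ 66901.3333

Turán's theorem: ex(n, K_{r+1}) is achieved by the complete r-partite Turán graph T(n, r) with parts as balanced as possible, and is at most (1 − 1/r) · n^2/2. For r = 3, n = 448: the density bound is (2/3) · 200704/2 = 200704/3 ≈ 66901.3333. The integer-valued extremum is e(T(448, 3)) = 66901, which is strictly less than the density bound 200704/3 since 3 ∤ 448 (the parts of T(448, 3) cannot all be equal).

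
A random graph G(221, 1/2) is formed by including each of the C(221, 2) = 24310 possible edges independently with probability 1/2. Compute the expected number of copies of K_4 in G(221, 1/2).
E[# K_4] = C(221, 4) · (1/2)^C(4, 2) = 96717335 / 2^6 = 1511208.359375

For each 4-subset S of vertices (there are C(221, 4) = 96717335 such S), let X_S = 1 if S induces a K_4 (all C(4, 2) = 6 edges present). Then P(X_S = 1) = (1/2)^6 = 1/64. By linearity of expectation, E[# K_4] = C(221, 4) · (1/2)^6 = 96717335 / 64 = 1511208.359375.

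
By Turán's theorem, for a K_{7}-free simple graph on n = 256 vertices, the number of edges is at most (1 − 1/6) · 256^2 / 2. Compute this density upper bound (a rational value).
Turán density bound = (5/6) · 256^2/2 = 81920/3 ≈ 27306.6667

Turán's theorem: ex(n, K_{r+1}) is achieved by the complete r-partite Turán graph T(n, r) with parts as balanced as possible, and is at most (1 − 1/r) · n^2/2. For r = 6, n = 256: the density bound is (5/6) · 65536/2 = 81920/3 ≈ 27306.6667. The integer-valued extremum is e(T(256, 6)) = 27306, which is strictly less than the density bound 81920/3 since 6 ∤ 256 (the parts of T(256, 6) cannot all be equal).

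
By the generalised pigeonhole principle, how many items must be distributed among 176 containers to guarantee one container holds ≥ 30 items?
n = (30 − 1)·176 + 1 = 5105

By the generalised pigeonhole principle, to guarantee some box contains ≥ r objects we need more than (r − 1) · k objects total. Threshold: n = (r − 1) · k + 1. With r = 30 and k = 176: n = 29 · 176 + 1 = 5104 + 1 = 5105. For n = 5104 = 29 · 176, we can put exactly 29 objects in every box, avoiding 30 in any single one — so 5105 is tight.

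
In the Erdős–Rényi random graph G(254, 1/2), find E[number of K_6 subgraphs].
E[# K_6] = C(254, 6) · (1/2)^C(6, 2) = 351427189575 / 2^15 ≈ 10724706.713104

For each 6-subset S of vertices (there are C(254, 6) = 351427189575 such S), let X_S = 1 if S induces a K_6 (all C(6, 2) = 15 edges present). Then P(X_S = 1) = (1/2)^15 = 1/32768. By linearity of expectation, E[# K_6] = C(254, 6) · (1/2)^15 = 351427189575 / 32768 ≈ 10724706.713104.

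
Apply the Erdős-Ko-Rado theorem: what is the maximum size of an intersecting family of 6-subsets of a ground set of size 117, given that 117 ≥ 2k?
max |F| = C(116, 5) = 160389488

The Erdős-Ko-Rado theorem states: for n ≥ 2k, an intersecting family of k-subsets of an n-element set has size at most C(n − 1, k − 1), with equality for 'star' families {A ⊆ [n] : |A| = k, i ∈ A} (fix an element i). For n = 117, k = 6: C(116, 5) = 160389488.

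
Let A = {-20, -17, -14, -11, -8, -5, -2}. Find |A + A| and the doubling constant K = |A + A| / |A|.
K = |A + A| / |A| = 13/7

Enumerate A + A = {a + b : a, b ∈ A}. With |A| = 7, there are |A|^2 = 49 ordered sum pairs; collecting distinct values, A + A = {-40, -37, -34, -31, -28, -25, -22, -19, -16, -13, -10, -7, -4}, so |A + A| = 13. Thus K = 13/7. Here |A + A| = 2|A| − 1 = 13, the minimum possible — so K = 13/7 is minimal, which holds iff A is an arithmetic progression.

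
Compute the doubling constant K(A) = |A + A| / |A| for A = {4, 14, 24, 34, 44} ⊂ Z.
K = |A + A| / |A| = 9/5

Enumerate A + A = {a + b : a, b ∈ A}. With |A| = 5, there are |A|^2 = 25 ordered sum pairs; collecting distinct values, A + A = {8, 18, 28, 38, 48, 58, 68, 78, 88}, so |A + A| = 9. Thus K = 9/5. Here |A + A| = 2|A| − 1 = 9, the minimum possible — so K = 9/5 is minimal, which holds iff A is an arithmetic progression.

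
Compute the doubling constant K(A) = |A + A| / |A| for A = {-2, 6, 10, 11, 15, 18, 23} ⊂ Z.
K = |A + A| / |A| = 23/7

Enumerate A + A = {a + b : a, b ∈ A}. With |A| = 7, there are |A|^2 = 49 ordered sum pairs; collecting distinct values, A + A = {-4, 4, 8, 9, 12, 13, 16, 17, 20, 21, 22, 24, 25, 26, 28, 29, 30, 33, 34, 36, 38, 41, 46}, so |A + A| = 23. Thus K = 23/7. For comparison, the minimum possible |A + A| over all 7-element sets is 2·7 − 1 = 13 (so min K = 13/7), attained only by arithmetic progressions.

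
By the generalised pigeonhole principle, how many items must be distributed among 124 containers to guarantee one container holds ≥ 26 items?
n = (26 − 1)·124 + 1 = 3101

By the generalised pigeonhole principle, to guarantee some box contains ≥ r objects we need more than (r − 1) · k objects total. Threshold: n = (r − 1) · k + 1. With r = 26 and k = 124: n = 25 · 124 + 1 = 3100 + 1 = 3101. For n = 3100 = 25 · 124, we can put exactly 25 objects in every box, avoiding 26 in any single one — so 3101 is tight.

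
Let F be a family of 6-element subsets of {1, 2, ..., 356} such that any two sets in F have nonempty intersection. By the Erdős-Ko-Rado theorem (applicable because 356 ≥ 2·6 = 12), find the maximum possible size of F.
max |F| = C(355, 5) = 45674610696

The Erdős-Ko-Rado theorem states: for n ≥ 2k, an intersecting family of k-subsets of an n-element set has size at most C(n − 1, k − 1), with equality for 'star' families {A ⊆ [n] : |A| = k, i ∈ A} (fix an element i). For n = 356, k = 6: C(355, 5) = 45674610696.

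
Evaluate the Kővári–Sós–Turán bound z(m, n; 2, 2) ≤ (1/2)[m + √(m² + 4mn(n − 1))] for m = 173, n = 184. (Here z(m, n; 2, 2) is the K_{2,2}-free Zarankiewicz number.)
z(173, 184; 2, 2) ≤ (1/2)[173 + √(173² + 4·173·184·183)] = (1/2)[173 + √23330953] = 2501.6063

Kővári–Sós–Turán: let r_1, ..., r_173 be the row sums and z = Σ r_i the total number of 1s. Each pair of columns can share at most one row with both entries 1 (else a 2×2 all-ones block appears), so Σ_i C(r_i, 2) ≤ C(184, 2) = 16836. By convexity Σ_i C(r_i, 2) ≥ 173·C(z/173, 2) = z(z − 173)/(2·173), giving z² − 173z − 173·184·183 ≤ 0 and hence z ≤ (1/2)[173 + √(29929 + 4·5825256)] = (1/2)[173 + √23330953] ≈ (1/2)(173 + 4830.2125) = 2501.6063.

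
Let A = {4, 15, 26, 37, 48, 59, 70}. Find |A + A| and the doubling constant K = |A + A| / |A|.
K = |A + A| / |A| = 13/7

Enumerate A + A = {a + b : a, b ∈ A}. With |A| = 7, there are |A|^2 = 49 ordered sum pairs; collecting distinct values, A + A = {8, 19, 30, 41, 52, 63, 74, 85, 96, 107, 118, 129, 140}, so |A + A| = 13. Thus K = 13/7. Here |A + A| = 2|A| − 1 = 13, the minimum possible — so K = 13/7 is minimal, which holds iff A is an arithmetic progression.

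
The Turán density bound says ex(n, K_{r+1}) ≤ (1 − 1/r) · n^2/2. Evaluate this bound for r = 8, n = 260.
Turán density bound = (7/8) · 260^2/2 = 29575

Turán's theorem: ex(n, K_{r+1}) is achieved by the complete r-partite Turán graph T(n, r) with parts as balanced as possible, and is at most (1 − 1/r) · n^2/2. For r = 8, n = 260: the density bound is (7/8) · 67600/2 = 29575. The integer-valued extremum is e(T(260, 8)) = 29574, which is strictly less than the density bound 29575 since 8 ∤ 260 (the parts of T(260, 8) cannot all be equal).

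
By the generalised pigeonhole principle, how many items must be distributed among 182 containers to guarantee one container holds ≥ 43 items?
n = (43 − 1)·182 + 1 = 7645

By the generalised pigeonhole principle, to guarantee some box contains ≥ r objects we need more than (r − 1) · k objects total. Threshold: n = (r − 1) · k + 1. With r = 43 and k = 182: n = 42 · 182 + 1 = 7644 + 1 = 7645. For n = 7644 = 42 · 182, we can put exactly 42 objects in every box, avoiding 43 in any single one — so 7645 is tight.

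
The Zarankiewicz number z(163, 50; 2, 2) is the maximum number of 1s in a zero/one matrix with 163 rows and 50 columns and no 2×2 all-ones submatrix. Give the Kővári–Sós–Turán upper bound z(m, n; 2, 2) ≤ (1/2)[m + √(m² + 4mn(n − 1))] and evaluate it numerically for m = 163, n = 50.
z(163, 50; 2, 2) ≤ (1/2)[163 + √(163² + 4·163·50·49)] = (1/2)[163 + √1623969] = 718.6752

Kővári–Sós–Turán: let r_1, ..., r_163 be the row sums and z = Σ r_i the total number of 1s. Each pair of columns can share at most one row with both entries 1 (else a 2×2 all-ones block appears), so Σ_i C(r_i, 2) ≤ C(50, 2) = 1225. By convexity Σ_i C(r_i, 2) ≥ 163·C(z/163, 2) = z(z − 163)/(2·163), giving z² − 163z − 163·50·49 ≤ 0 and hence z ≤ (1/2)[163 + √(26569 + 4·399350)] = (1/2)[163 + √1623969] ≈ (1/2)(163 + 1274.3504) = 718.6752.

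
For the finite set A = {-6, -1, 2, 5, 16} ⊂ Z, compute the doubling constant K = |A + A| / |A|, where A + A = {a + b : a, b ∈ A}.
K = |A + A| / |A| = 13/5

Enumerate A + A = {a + b : a, b ∈ A}. With |A| = 5, there are |A|^2 = 25 ordered sum pairs; collecting distinct values, A + A = {-12, -7, -4, -2, -1, 1, 4, 7, 10, 15, 18, 21, 32}, so |A + A| = 13. Thus K = 13/5. For comparison, the minimum possible |A + A| over all 5-element sets is 2·5 − 1 = 9 (so min K = 9/5), attained only by arithmetic progressions.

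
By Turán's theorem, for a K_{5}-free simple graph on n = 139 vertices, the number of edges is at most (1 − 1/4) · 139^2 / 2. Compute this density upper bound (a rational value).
Turán density bound = (3/4) · 139^2/2 = 57963/8 ≈ 7245.375

Turán's theorem: ex(n, K_{r+1}) is achieved by the complete r-partite Turán graph T(n, r) with parts as balanced as possible, and is at most (1 − 1/r) · n^2/2. For r = 4, n = 139: the density bound is (3/4) · 19321/2 = 57963/8 ≈ 7245.375. The integer-valued extremum is e(T(139, 4)) = 7245, which is strictly less than the density bound 57963/8 since 4 ∤ 139 (the parts of T(139, 4) cannot all be equal).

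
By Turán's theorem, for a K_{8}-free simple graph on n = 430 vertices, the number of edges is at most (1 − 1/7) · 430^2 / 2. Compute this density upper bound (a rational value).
Turán density bound = (6/7) · 430^2/2 = 554700/7 ≈ 79242.8571

Turán's theorem: ex(n, K_{r+1}) is achieved by the complete r-partite Turán graph T(n, r) with parts as balanced as possible, and is at most (1 − 1/r) · n^2/2. For r = 7, n = 430: the density bound is (6/7) · 184900/2 = 554700/7 ≈ 79242.8571. The integer-valued extremum is e(T(430, 7)) = 79242, which is strictly less than the density bound 554700/7 since 7 ∤ 430 (the parts of T(430, 7) cannot all be equal).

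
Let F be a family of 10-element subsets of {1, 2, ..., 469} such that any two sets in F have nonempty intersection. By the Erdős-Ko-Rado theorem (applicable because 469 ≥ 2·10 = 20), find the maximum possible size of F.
max |F| = C(468, 9) = 2746871064576616120

Erdős-Ko-Rado (1961): when n ≥ 2k, max |F| = C(n−1, k−1). The bound is attained by the star {A : i ∈ A} for any fixed i ∈ [n]. Here C(469−1, 10−1) = C(468, 9) = 2746871064576616120.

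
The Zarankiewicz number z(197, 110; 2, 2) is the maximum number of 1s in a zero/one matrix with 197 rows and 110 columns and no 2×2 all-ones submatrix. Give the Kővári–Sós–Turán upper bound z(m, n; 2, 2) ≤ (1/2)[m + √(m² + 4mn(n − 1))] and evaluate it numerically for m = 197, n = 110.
z(197, 110; 2, 2) ≤ (1/2)[197 + √(197² + 4·197·110·109)] = (1/2)[197 + √9486929] = 1638.5429

Kővári–Sós–Turán: let r_1, ..., r_197 be the row sums and z = Σ r_i the total number of 1s. Each pair of columns can share at most one row with both entries 1 (else a 2×2 all-ones block appears), so Σ_i C(r_i, 2) ≤ C(110, 2) = 5995. By convexity Σ_i C(r_i, 2) ≥ 197·C(z/197, 2) = z(z − 197)/(2·197), giving z² − 197z − 197·110·109 ≤ 0 and hence z ≤ (1/2)[197 + √(38809 + 4·2362030)] = (1/2)[197 + √9486929] ≈ (1/2)(197 + 3080.0859) = 1638.5429.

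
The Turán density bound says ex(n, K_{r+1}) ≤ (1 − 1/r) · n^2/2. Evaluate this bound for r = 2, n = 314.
Turán density bound = (1/2) · 314^2/2 = 24649

Turán's theorem: ex(n, K_{r+1}) is achieved by the complete r-partite Turán graph T(n, r) with parts as balanced as possible, and is at most (1 − 1/r) · n^2/2. For r = 2, n = 314: the density bound is (1/2) · 98596/2 = 24649. Since 2 ∣ 314, the Turán graph T(314, 2) has parts of equal size 157, and its edge count e(T(314, 2)) = 24649 attains the density bound exactly.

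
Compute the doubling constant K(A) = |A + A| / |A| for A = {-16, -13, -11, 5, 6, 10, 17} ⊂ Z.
K = |A + A| / |A| = 27/7

Enumerate A + A = {a + b : a, b ∈ A}. With |A| = 7, there are |A|^2 = 49 ordered sum pairs; collecting distinct values, A + A = {-32, -29, -27, -26, -24, -22, -11, -10, -8, -7, -6, -5, -3, -1, 1, 4, 6, 10, 11, 12, 15, 16, 20, 22, 23, 27, 34}, so |A + A| = 27. Thus K = 27/7. For comparison, the minimum possible |A + A| over all 7-element sets is 2·7 − 1 = 13 (so min K = 13/7), attained only by arithmetic progressions.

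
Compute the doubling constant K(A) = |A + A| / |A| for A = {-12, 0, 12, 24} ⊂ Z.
K = |A + A| / |A| = 7/4

Enumerate A + A = {a + b : a, b ∈ A}. With |A| = 4, there are |A|^2 = 16 ordered sum pairs; collecting distinct values, A + A = {-24, -12, 0, 12, 24, 36, 48}, so |A + A| = 7. Thus K = 7/4. Here |A + A| = 2|A| − 1 = 7, the minimum possible — so K = 7/4 is minimal, which holds iff A is an arithmetic progression.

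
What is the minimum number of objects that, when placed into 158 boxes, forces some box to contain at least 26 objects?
n = (26 − 1)·158 + 1 = 3951

By the generalised pigeonhole principle, to guarantee some box contains ≥ r objects we need more than (r − 1) · k objects total. Threshold: n = (r − 1) · k + 1. With r = 26 and k = 158: n = 25 · 158 + 1 = 3950 + 1 = 3951. For n = 3950 = 25 · 158, we can put exactly 25 objects in every box, avoiding 26 in any single one — so 3951 is tight.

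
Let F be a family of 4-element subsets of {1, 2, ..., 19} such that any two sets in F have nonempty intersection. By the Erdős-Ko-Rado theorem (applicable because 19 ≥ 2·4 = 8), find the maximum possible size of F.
max |F| = C(18, 3) = 816

The Erdős-Ko-Rado theorem states: for n ≥ 2k, an intersecting family of k-subsets of an n-element set has size at most C(n − 1, k − 1), with equality for 'star' families {A ⊆ [n] : |A| = k, i ∈ A} (fix an element i). For n = 19, k = 4: C(18, 3) = 816.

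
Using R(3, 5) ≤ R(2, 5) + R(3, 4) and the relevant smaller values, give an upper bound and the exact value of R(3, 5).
R(3, 5) ≤ R(2, 5) + R(3, 4) = 5 + 9 = 14; exact value R(3, 5) = 14.

The Erdős–Szekeres recurrence R(r, s) ≤ R(r−1, s) + R(r, s−1) applied to (r, s) = (3, 5) gives
  R(3, 5) ≤ R(2, 5) + R(3, 4) = 5 + 9 = 14.
(Recall R(2, k) = k and R is symmetric.) Here the recurrence bound is tight: a matching lower-bound construction on K_{13} shows R(3, 5) > 13, so R(3, 5) = 14 exactly.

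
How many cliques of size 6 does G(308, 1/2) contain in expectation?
E[# K_6] = C(308, 6) · (1/2)^C(6, 2) = 1129000342008 / 2^15 = 141125042751/4096 ≈ 34454356.140381

For each 6-subset S of vertices (there are C(308, 6) = 1129000342008 such S), let X_S = 1 if S induces a K_6 (all C(6, 2) = 15 edges present). Then P(X_S = 1) = (1/2)^15 = 1/32768. By linearity of expectation, E[# K_6] = C(308, 6) · (1/2)^15 = 1129000342008 / 32768 = 141125042751/4096 ≈ 34454356.140381.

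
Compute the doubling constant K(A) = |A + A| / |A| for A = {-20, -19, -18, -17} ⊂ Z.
K = |A + A| / |A| = 7/4

Enumerate A + A = {a + b : a, b ∈ A}. With |A| = 4, there are |A|^2 = 16 ordered sum pairs; collecting distinct values, A + A = {-40, -39, -38, -37, -36, -35, -34}, so |A + A| = 7. Thus K = 7/4. Here |A + A| = 2|A| − 1 = 7, the minimum possible — so K = 7/4 is minimal, which holds iff A is an arithmetic progression.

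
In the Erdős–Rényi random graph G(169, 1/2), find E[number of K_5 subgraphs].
E[# K_5] = C(169, 5) · (1/2)^C(5, 2) = 1082239158 / 2^10 = 541119579/512 ≈ 1056874.177734

For each 5-subset S of vertices (there are C(169, 5) = 1082239158 such S), let X_S = 1 if S induces a K_5 (all C(5, 2) = 10 edges present). Then P(X_S = 1) = (1/2)^10 = 1/1024. By linearity of expectation, E[# K_5] = C(169, 5) · (1/2)^10 = 1082239158 / 1024 = 541119579/512 ≈ 1056874.177734.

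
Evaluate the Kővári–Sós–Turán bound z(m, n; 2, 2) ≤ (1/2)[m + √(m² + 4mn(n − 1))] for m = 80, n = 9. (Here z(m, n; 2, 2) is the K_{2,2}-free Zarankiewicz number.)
z(80, 9; 2, 2) ≤ (1/2)[80 + √(80² + 4·80·9·8)] = (1/2)[80 + √29440] = 125.7904

Kővári–Sós–Turán: let r_1, ..., r_80 be the row sums and z = Σ r_i the total number of 1s. Each pair of columns can share at most one row with both entries 1 (else a 2×2 all-ones block appears), so Σ_i C(r_i, 2) ≤ C(9, 2) = 36. By convexity Σ_i C(r_i, 2) ≥ 80·C(z/80, 2) = z(z − 80)/(2·80), giving z² − 80z − 80·9·8 ≤ 0 and hence z ≤ (1/2)[80 + √(6400 + 4·5760)] = (1/2)[80 + √29440] ≈ (1/2)(80 + 171.5809) = 125.7904.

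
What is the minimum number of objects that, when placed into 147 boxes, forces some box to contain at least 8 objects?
n = (8 − 1)·147 + 1 = 1030

By the generalised pigeonhole principle, to guarantee some box contains ≥ r objects we need more than (r − 1) · k objects total. Threshold: n = (r − 1) · k + 1. With r = 8 and k = 147: n = 7 · 147 + 1 = 1029 + 1 = 1030. For n = 1029 = 7 · 147, we can put exactly 7 objects in every box, avoiding 8 in any single one — so 1030 is tight.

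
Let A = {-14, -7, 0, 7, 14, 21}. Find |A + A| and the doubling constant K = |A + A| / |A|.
K = |A + A| / |A| = 11/6

Enumerate A + A = {a + b : a, b ∈ A}. With |A| = 6, there are |A|^2 = 36 ordered sum pairs; collecting distinct values, A + A = {-28, -21, -14, -7, 0, 7, 14, 21, 28, 35, 42}, so |A + A| = 11. Thus K = 11/6. Here |A + A| = 2|A| − 1 = 11, the minimum possible — so K = 11/6 is minimal, which holds iff A is an arithmetic progression.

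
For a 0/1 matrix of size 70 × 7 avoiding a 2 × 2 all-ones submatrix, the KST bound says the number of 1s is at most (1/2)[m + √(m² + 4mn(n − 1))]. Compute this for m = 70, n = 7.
z(70, 7; 2, 2) ≤ (1/2)[70 + √(70² + 4·70·7·6)] = (1/2)[70 + √16660] = 99.5368

Kővári–Sós–Turán: let r_1, ..., r_70 be the row sums and z = Σ r_i the total number of 1s. Each pair of columns can share at most one row with both entries 1 (else a 2×2 all-ones block appears), so Σ_i C(r_i, 2) ≤ C(7, 2) = 21. By convexity Σ_i C(r_i, 2) ≥ 70·C(z/70, 2) = z(z − 70)/(2·70), giving z² − 70z − 70·7·6 ≤ 0 and hence z ≤ (1/2)[70 + √(4900 + 4·2940)] = (1/2)[70 + √16660] ≈ (1/2)(70 + 129.0736) = 99.5368.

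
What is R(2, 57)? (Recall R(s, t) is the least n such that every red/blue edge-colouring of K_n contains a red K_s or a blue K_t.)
R(2, 57) = 57

R(2, k) = k for all k ≥ 2: in a 2-colouring of K_k, either some edge is red (a red K_2) or all edges are blue (a blue K_k). And K_{56} coloured all-blue has no blue K_57, so R(2, 57) > 56. Hence R(2, 57) = 57.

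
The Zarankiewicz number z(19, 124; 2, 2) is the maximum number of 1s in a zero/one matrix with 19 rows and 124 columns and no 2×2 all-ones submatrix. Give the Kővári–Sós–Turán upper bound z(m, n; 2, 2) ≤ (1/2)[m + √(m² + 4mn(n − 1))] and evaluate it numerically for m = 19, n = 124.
z(19, 124; 2, 2) ≤ (1/2)[19 + √(19² + 4·19·124·123)] = (1/2)[19 + √1159513] = 547.9034

Kővári–Sós–Turán: let r_1, ..., r_19 be the row sums and z = Σ r_i the total number of 1s. Each pair of columns can share at most one row with both entries 1 (else a 2×2 all-ones block appears), so Σ_i C(r_i, 2) ≤ C(124, 2) = 7626. By convexity Σ_i C(r_i, 2) ≥ 19·C(z/19, 2) = z(z − 19)/(2·19), giving z² − 19z − 19·124·123 ≤ 0 and hence z ≤ (1/2)[19 + √(361 + 4·289788)] = (1/2)[19 + √1159513] ≈ (1/2)(19 + 1076.8069) = 547.9034.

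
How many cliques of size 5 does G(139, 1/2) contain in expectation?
E[# K_5] = C(139, 5) · (1/2)^C(5, 2) = 402073902 / 2^10 = 201036951/512 ≈ 392650.294922

For each 5-subset S of vertices (there are C(139, 5) = 402073902 such S), let X_S = 1 if S induces a K_5 (all C(5, 2) = 10 edges present). Then P(X_S = 1) = (1/2)^10 = 1/1024. By linearity of expectation, E[# K_5] = C(139, 5) · (1/2)^10 = 402073902 / 1024 = 201036951/512 ≈ 392650.294922.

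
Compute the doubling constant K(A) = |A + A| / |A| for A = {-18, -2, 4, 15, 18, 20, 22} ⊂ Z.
K = |A + A| / |A| = 26/7

Enumerate A + A = {a + b : a, b ∈ A}. With |A| = 7, there are |A|^2 = 49 ordered sum pairs; collecting distinct values, A + A = {-36, -20, -14, -4, -3, 0, 2, 4, 8, 13, 16, 18, 19, 20, 22, 24, 26, 30, 33, 35, 36, 37, 38, 40, 42, 44}, so |A + A| = 26. Thus K = 26/7. For comparison, the minimum possible |A + A| over all 7-element sets is 2·7 − 1 = 13 (so min K = 13/7), attained only by arithmetic progressions.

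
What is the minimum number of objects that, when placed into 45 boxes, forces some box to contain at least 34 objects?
n = (34 − 1)·45 + 1 = 1486

By the generalised pigeonhole principle, to guarantee some box contains ≥ r objects we need more than (r − 1) · k objects total. Threshold: n = (r − 1) · k + 1. With r = 34 and k = 45: n = 33 · 45 + 1 = 1485 + 1 = 1486. For n = 1485 = 33 · 45, we can put exactly 33 objects in every box, avoiding 34 in any single one — so 1486 is tight.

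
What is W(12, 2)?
W(12, 2) = 12 + 1 = 13

A 2-term AP is any pair of integers, so a monochromatic 2-AP exists iff some colour is used at least twice. With 12 colours, the colouring i ↦ i on {1, ..., 12} uses each colour once, avoiding any monochromatic pair, so W(12, 2) > 12. For {1, ..., 13}, pigeonhole forces two integers of the same colour, which form a monochromatic 2-AP. Hence W(12, 2) = 13.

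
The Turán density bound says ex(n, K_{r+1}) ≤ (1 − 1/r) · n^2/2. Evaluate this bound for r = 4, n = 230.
Turán density bound = (3/4) · 230^2/2 = 39675/2 ≈ 19837.5

Turán's theorem: ex(n, K_{r+1}) is achieved by the complete r-partite Turán graph T(n, r) with parts as balanced as possible, and is at most (1 − 1/r) · n^2/2. For r = 4, n = 230: the density bound is (3/4) · 52900/2 = 39675/2 ≈ 19837.5. The integer-valued extremum is e(T(230, 4)) = 19837, which is strictly less than the density bound 39675/2 since 4 ∤ 230 (the parts of T(230, 4) cannot all be equal).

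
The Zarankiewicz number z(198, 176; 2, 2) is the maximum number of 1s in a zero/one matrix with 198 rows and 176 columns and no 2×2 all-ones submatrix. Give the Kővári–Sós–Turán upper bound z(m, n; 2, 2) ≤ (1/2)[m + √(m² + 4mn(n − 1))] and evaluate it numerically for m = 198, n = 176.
z(198, 176; 2, 2) ≤ (1/2)[198 + √(198² + 4·198·176·175)] = (1/2)[198 + √24432804] = 2570.4775

Kővári–Sós–Turán: let r_1, ..., r_198 be the row sums and z = Σ r_i the total number of 1s. Each pair of columns can share at most one row with both entries 1 (else a 2×2 all-ones block appears), so Σ_i C(r_i, 2) ≤ C(176, 2) = 15400. By convexity Σ_i C(r_i, 2) ≥ 198·C(z/198, 2) = z(z − 198)/(2·198), giving z² − 198z − 198·176·175 ≤ 0 and hence z ≤ (1/2)[198 + √(39204 + 4·6098400)] = (1/2)[198 + √24432804] ≈ (1/2)(198 + 4942.955) = 2570.4775.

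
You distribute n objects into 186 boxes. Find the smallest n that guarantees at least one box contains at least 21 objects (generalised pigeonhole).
n = (21 − 1)·186 + 1 = 3721

By the generalised pigeonhole principle, to guarantee some box contains ≥ r objects we need more than (r − 1) · k objects total. Threshold: n = (r − 1) · k + 1. With r = 21 and k = 186: n = 20 · 186 + 1 = 3720 + 1 = 3721. For n = 3720 = 20 · 186, we can put exactly 20 objects in every box, avoiding 21 in any single one — so 3721 is tight.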